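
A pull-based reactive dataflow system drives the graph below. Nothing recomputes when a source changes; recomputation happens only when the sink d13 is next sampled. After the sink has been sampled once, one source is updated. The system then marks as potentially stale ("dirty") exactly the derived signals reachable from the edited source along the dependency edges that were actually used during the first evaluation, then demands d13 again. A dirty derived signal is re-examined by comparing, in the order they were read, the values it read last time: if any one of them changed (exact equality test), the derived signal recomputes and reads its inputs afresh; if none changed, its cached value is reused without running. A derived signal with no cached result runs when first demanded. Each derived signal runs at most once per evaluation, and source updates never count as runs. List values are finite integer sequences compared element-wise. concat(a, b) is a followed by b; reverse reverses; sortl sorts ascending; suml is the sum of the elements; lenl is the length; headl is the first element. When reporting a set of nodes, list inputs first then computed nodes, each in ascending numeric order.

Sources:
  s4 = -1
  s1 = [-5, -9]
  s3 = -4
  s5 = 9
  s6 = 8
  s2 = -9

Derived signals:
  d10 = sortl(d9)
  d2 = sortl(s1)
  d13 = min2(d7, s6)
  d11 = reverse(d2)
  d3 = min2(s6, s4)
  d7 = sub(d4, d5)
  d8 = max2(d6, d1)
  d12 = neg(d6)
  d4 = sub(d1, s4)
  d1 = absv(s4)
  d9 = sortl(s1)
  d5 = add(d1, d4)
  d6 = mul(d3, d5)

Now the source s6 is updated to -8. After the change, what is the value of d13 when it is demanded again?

New value of d13: -8.

First evaluation (everything demanded from the output):
  d1 = absv(-1) = 1
  d4 = sub(1, -1) = 2
  d5 = add(1, 2) = 3
  d7 = sub(2, 3) = -1
  d13 = min2(-1, 8) = -1

Propagation after the edit:
  d13: runs — s6 8->-8; result -8.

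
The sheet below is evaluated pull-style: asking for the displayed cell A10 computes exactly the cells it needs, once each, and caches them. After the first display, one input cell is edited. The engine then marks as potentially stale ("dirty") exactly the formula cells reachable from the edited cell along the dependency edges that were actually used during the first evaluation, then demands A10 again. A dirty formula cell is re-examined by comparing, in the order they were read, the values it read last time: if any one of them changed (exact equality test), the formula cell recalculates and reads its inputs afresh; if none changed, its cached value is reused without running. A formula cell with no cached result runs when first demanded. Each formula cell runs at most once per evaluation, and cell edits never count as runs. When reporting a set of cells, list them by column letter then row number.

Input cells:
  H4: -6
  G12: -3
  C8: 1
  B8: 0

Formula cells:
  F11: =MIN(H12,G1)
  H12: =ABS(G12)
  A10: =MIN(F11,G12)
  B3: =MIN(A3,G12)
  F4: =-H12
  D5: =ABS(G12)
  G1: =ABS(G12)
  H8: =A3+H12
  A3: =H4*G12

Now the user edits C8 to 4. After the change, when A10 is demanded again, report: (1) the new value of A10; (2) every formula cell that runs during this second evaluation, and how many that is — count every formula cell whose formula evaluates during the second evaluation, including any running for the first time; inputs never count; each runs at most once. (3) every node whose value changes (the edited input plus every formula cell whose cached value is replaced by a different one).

First demand of the output computes:
  G1 = ABS(-3) = 3
  H12 = ABS(-3) = 3
  F11 = MIN(3, 3) = 3
  A10 = MIN(3, -3) = -3

After the edit, cleaning proceeds:
  no node depends on C8 at all; the second demand re-runs nothing.

Note the shortcut — nothing in the graph depends on C8 at all, so no recomputation happens.

Demanding A10 again yields -3.
0 formula cells run: none.
The nodes whose values change: C8.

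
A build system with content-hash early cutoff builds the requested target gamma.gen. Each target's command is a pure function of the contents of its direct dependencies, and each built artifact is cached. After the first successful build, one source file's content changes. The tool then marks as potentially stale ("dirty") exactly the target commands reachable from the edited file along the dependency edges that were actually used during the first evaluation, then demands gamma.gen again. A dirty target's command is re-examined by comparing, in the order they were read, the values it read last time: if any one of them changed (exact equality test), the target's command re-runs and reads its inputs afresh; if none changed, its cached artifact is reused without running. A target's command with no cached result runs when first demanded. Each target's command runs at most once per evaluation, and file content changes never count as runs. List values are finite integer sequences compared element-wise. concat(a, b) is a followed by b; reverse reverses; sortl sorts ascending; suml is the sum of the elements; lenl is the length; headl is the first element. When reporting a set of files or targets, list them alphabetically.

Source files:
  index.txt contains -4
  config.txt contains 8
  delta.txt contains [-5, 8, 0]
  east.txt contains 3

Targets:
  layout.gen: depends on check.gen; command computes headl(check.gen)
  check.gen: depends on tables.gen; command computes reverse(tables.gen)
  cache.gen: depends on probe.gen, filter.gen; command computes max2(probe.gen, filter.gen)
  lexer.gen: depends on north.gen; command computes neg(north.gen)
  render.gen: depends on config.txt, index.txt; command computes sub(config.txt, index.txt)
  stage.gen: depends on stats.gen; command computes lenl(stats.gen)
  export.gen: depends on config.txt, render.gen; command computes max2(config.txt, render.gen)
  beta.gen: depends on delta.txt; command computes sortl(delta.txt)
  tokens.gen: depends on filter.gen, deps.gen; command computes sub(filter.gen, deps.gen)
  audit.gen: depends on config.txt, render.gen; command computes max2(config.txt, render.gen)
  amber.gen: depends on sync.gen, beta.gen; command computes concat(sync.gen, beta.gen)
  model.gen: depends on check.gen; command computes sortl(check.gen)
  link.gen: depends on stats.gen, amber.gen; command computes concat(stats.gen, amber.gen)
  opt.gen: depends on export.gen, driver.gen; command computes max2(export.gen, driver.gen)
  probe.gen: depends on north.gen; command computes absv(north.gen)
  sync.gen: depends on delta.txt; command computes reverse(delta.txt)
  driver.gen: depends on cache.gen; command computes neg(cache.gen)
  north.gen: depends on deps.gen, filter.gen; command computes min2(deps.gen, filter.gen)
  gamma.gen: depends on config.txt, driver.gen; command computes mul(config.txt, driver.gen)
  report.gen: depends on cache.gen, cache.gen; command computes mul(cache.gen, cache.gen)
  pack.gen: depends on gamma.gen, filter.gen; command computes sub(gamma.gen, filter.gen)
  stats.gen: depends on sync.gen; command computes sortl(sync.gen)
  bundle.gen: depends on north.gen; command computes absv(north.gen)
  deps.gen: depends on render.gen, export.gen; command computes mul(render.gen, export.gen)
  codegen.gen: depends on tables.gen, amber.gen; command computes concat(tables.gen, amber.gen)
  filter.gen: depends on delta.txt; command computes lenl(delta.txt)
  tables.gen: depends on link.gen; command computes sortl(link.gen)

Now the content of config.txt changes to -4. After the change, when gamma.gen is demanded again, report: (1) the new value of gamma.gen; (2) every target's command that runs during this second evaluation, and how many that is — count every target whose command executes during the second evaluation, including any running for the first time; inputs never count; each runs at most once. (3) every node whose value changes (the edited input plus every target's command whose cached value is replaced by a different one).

New value of gamma.gen: 12.
Target commands that run: cache.gen, deps.gen, export.gen, gamma.gen, north.gen, probe.gen, render.gen — 7 in total.
Values that change: config.txt, deps.gen, export.gen, gamma.gen, north.gen, probe.gen, render.gen.
Key observation: the cutoff stops propagation at driver.gen — its inputs' values are unchanged, so it reuses its cache.

First evaluation (everything demanded from the output):
  filter.gen = lenl([-5, 8, 0]) = 3
  render.gen = sub(8, -4) = 12
  export.gen = max2(8, 12) = 12
  deps.gen = mul(12, 12) = 144
  north.gen = min2(144, 3) = 3
  probe.gen = absv(3) = 3
  cache.gen = max2(3, 3) = 3
  driver.gen = neg(3) = -3
  gamma.gen = mul(8, -3) = -24

Propagation after the edit:
  render.gen: runs — config.txt 8->-4; result 0.
  export.gen: runs — config.txt 8->-4; render.gen 12->0; result 0.
  deps.gen: runs — render.gen 12->0; export.gen 12->0; result 0.
  north.gen: runs — deps.gen 144->0; result 0.
  probe.gen: runs — north.gen 3->0; result 0.
  cache.gen: runs — probe.gen 3->0; result 3 (same value as before).
  driver.gen: checked — values it read are unchanged (cache.gen unchanged); reused cached -3 without running.
  gamma.gen: runs — config.txt 8->-4; result 12.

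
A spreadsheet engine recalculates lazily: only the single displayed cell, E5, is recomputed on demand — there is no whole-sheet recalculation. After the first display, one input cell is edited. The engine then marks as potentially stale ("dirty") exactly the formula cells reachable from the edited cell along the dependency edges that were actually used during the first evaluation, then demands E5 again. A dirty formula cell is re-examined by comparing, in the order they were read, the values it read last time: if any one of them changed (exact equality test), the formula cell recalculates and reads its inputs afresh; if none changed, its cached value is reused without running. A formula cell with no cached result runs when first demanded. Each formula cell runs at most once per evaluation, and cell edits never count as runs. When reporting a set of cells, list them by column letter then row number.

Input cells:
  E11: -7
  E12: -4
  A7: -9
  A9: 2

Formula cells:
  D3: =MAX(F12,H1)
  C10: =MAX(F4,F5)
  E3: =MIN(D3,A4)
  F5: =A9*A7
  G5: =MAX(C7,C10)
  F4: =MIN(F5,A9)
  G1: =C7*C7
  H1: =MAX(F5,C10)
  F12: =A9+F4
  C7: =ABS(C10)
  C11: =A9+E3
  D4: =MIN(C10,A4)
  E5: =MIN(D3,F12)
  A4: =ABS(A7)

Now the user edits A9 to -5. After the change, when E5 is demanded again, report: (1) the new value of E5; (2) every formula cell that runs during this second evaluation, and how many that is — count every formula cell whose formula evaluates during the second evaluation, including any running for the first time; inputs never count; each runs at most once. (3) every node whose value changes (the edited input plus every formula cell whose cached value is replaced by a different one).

New value of E5: -10.
Formula cells that run: C10, D3, E5, F4, F5, F12, H1 — 7 in total.
Values that change: A9, C10, D3, E5, F4, F5, F12, H1.

First evaluation (everything demanded from the output):
  F5 = 2 * -9 = -18
  F4 = MIN(-18, 2) = -18
  C10 = MAX(-18, -18) = -18
  F12 = 2 + -18 = -16
  H1 = MAX(-18, -18) = -18
  D3 = MAX(-16, -18) = -16
  E5 = MIN(-16, -16) = -16

Propagation after the edit:
  F5: runs — A9 2->-5; result 45.
  F4: runs — F5 -18->45; A9 2->-5; result -5.
  C10: runs — F4 -18->-5; F5 -18->45; result 45.
  F12: runs — A9 2->-5; F4 -18->-5; result -10.
  H1: runs — F5 -18->45; C10 -18->45; result 45.
  D3: runs — F12 -16->-10; H1 -18->45; result 45.
  E5: runs — D3 -16->45; F12 -16->-10; result -10.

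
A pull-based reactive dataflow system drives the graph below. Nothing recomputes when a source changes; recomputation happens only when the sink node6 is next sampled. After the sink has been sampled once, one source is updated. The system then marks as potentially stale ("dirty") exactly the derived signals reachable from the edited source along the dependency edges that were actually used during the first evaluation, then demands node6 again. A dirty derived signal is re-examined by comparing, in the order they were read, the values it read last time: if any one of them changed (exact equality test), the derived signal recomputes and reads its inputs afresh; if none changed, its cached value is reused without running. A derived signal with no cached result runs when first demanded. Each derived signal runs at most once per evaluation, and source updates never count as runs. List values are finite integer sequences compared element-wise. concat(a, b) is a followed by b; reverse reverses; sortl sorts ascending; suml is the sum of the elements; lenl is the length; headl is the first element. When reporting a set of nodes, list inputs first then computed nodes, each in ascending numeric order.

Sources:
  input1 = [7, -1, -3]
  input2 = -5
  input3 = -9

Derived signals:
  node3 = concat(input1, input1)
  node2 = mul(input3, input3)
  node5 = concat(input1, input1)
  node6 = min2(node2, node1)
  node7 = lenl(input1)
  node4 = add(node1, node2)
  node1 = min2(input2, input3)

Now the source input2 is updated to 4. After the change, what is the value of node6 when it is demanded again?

New value of node6: -9.
Key observation: the change is absorbed at node1 — it re-runs but produces the same value, and the output's value is unchanged.

First evaluation (everything demanded from the output):
  node1 = min2(-5, -9) = -9
  node2 = mul(-9, -9) = 81
  node6 = min2(81, -9) = -9

Propagation after the edit:
  node1: runs — input2 -5->4; result -9 (same value as before).
  node6: checked — values it read are unchanged (node2 unchanged, node1 unchanged); reused cached -9 without running.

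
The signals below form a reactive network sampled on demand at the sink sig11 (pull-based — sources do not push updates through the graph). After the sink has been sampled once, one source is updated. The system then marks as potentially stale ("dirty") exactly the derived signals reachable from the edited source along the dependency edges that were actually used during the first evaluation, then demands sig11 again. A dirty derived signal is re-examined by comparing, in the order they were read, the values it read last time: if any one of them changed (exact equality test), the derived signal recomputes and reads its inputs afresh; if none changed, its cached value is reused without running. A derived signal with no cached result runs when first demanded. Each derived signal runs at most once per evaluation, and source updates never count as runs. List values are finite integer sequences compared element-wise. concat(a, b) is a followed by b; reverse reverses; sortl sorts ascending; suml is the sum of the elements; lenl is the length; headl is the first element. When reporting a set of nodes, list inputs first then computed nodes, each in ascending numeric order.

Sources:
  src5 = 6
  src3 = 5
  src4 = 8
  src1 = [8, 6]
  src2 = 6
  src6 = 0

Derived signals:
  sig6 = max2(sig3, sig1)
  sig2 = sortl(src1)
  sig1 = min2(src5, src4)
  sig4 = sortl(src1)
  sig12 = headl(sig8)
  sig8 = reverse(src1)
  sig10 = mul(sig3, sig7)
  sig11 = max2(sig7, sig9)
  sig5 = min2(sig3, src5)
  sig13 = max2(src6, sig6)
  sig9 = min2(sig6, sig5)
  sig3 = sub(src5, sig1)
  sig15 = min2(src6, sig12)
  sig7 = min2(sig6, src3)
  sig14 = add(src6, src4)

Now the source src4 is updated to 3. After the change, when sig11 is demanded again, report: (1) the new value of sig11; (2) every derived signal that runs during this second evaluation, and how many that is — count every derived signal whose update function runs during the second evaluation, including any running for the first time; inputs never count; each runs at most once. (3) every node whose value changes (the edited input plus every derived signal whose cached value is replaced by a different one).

Initial pass — values computed on the first demand:
  sig1 = min2(6, 8) = 6
  sig3 = sub(6, 6) = 0
  sig5 = min2(0, 6) = 0
  sig6 = max2(0, 6) = 6
  sig7 = min2(6, 5) = 5
  sig9 = min2(6, 0) = 0
  sig11 = max2(5, 0) = 5

Second demand — change propagation:
  sig1: re-runs because src4 8->3; new result 3.
  sig3: re-runs because sig1 6->3; new result 3.
  sig5: re-runs because sig3 0->3; new result 3.
  sig6: re-runs because sig3 0->3; sig1 6->3; new result 3.
  sig7: re-runs because sig6 6->3; new result 3.
  sig9: re-runs because sig6 6->3; sig5 0->3; new result 3.
  sig11: re-runs because sig7 5->3; sig9 0->3; new result 3.

sig11 now evaluates to 3.
Run set: sig1, sig3, sig5, sig6, sig7, sig9, sig11 (7 run).
Changed values: src4, sig1, sig3, sig5, sig6, sig7, sig9, sig11.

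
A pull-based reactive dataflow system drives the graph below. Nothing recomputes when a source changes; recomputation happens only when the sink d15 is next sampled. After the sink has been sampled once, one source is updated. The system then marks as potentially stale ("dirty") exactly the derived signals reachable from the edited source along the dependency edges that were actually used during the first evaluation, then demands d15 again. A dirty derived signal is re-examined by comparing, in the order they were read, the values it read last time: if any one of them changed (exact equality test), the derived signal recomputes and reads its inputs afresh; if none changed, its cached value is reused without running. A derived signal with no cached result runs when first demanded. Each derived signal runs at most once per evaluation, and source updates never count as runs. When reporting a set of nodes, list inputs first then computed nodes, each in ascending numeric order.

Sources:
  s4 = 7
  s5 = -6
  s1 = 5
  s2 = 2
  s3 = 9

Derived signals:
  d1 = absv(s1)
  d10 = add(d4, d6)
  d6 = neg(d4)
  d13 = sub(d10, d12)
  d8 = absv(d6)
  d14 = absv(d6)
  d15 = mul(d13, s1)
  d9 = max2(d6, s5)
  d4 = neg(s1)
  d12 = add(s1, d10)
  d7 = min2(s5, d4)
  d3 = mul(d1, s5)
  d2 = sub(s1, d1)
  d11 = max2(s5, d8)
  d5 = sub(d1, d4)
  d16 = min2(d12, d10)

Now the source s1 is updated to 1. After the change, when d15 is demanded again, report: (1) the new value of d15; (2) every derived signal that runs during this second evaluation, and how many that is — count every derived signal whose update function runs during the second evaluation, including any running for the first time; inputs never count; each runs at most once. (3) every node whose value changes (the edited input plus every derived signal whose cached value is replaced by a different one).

New value of d15: -1.
Derived signals that run: d4, d6, d10, d12, d13, d15 — 6 in total.
Values that change: s1, d4, d6, d12, d13, d15.

First evaluation (everything demanded from the output):
  d4 = neg(5) = -5
  d6 = neg(-5) = 5
  d10 = add(-5, 5) = 0
  d12 = add(5, 0) = 5
  d13 = sub(0, 5) = -5
  d15 = mul(-5, 5) = -25

Propagation after the edit:
  d4: runs — s1 5->1; result -1.
  d6: runs — d4 -5->-1; result 1.
  d10: runs — d4 -5->-1; d6 5->1; result 0 (same value as before).
  d12: runs — s1 5->1; result 1.
  d13: runs — d12 5->1; result -1.
  d15: runs — d13 -5->-1; s1 5->1; result -1.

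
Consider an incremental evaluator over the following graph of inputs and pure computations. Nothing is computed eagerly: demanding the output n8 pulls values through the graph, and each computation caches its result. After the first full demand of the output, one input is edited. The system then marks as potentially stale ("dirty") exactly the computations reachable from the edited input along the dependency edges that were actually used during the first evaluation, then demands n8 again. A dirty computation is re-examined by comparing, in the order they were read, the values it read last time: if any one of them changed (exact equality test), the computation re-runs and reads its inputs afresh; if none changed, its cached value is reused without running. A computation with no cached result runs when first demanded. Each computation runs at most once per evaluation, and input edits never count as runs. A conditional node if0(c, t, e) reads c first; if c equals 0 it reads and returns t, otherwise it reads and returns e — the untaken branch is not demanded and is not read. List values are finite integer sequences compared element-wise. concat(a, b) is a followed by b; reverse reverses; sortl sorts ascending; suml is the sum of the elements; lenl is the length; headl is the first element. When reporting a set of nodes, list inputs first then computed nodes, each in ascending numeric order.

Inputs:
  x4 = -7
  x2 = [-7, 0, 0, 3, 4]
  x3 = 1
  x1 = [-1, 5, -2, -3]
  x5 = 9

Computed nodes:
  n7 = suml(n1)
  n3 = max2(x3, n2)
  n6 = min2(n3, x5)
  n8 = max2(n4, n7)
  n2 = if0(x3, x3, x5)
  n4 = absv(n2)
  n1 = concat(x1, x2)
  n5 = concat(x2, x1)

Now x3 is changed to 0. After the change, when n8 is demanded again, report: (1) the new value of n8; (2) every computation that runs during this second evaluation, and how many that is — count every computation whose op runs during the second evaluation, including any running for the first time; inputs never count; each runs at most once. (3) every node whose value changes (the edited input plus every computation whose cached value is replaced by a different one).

n8 now evaluates to 0.
Run set: n2, n4, n8 (3 run).
Changed values: x3, n2, n4, n8.

Initial pass — values computed on the first demand:
  n1 = concat([-1, 5, -2, -3], [-7, 0, 0, 3, 4]) = [-1, 5, -2, -3, -7, 0, 0, 3, 4]
  n2 = if0(x3=1 -> else branch x5) = 9
  n4 = absv(9) = 9
  n7 = suml([-1, 5, -2, -3, -7, 0, 0, 3, 4]) = -1
  n8 = max2(9, -1) = 9

Second demand — change propagation:
  n2: re-runs because x3 1->0; new result 0.
  n4: re-runs because n2 9->0; new result 0.
  n8: re-runs because n4 9->0; new result 0.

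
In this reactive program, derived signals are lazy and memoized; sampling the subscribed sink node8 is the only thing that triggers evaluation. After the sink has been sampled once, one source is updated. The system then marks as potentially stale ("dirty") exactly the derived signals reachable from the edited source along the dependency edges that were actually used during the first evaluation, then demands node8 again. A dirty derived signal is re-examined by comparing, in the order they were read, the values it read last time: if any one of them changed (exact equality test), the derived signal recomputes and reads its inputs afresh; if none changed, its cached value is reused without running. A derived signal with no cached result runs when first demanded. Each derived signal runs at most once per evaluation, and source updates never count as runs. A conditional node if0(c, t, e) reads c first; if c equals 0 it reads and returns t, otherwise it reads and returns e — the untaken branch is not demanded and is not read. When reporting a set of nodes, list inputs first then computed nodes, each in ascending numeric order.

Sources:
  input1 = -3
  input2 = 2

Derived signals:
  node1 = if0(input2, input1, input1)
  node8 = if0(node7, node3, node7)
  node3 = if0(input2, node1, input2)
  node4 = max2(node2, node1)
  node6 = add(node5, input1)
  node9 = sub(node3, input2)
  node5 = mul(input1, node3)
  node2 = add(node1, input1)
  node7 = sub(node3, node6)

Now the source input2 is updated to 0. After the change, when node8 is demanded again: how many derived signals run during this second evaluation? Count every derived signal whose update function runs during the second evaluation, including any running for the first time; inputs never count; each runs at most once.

First demand of the output computes:
  node3 = if0(input2=2 -> else branch input2) = 2
  node5 = mul(-3, 2) = -6
  node6 = add(-6, -3) = -9
  node7 = sub(2, -9) = 11
  node8 = if0(node7=11 -> else branch node7) = 11

After the edit, cleaning proceeds:
  node1: had never run; runs now, result -3.
  node3: a read changed (input2 2->0; input2 2->0) — executes, giving -3.
  node5: a read changed (node3 2->-3) — executes, giving 9.
  node6: a read changed (node5 -6->9) — executes, giving 6.
  node7: a read changed (node3 2->-3; node6 -9->6) — executes, giving -9.
  node8: a read changed (node7 11->-9; node7 11->-9) — executes, giving -9.

Note the branch switch — node1 had no cache and runs now for the first time.

6 derived signals run: node1, node3, node5, node6, node7, node8.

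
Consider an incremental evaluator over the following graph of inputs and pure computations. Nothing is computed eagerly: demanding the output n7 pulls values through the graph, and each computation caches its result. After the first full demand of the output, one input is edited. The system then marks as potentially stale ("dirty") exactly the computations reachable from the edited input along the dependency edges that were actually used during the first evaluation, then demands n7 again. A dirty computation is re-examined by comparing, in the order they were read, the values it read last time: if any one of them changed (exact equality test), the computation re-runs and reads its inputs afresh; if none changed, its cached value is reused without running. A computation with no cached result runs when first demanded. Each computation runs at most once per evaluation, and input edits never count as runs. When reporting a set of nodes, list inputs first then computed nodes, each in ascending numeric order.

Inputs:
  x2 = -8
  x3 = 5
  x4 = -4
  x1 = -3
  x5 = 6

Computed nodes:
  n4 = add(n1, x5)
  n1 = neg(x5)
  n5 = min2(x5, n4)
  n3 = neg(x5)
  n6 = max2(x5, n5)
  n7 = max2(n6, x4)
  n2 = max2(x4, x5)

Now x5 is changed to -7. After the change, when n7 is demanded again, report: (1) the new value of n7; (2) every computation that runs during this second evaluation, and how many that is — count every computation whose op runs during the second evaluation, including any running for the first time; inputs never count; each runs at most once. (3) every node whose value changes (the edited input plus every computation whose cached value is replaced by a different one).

n7 now evaluates to -4.
Run set: n1, n4, n5, n6, n7 (5 run).
Changed values: x5, n1, n5, n6, n7.

Initial pass — values computed on the first demand:
  n1 = neg(6) = -6
  n4 = add(-6, 6) = 0
  n5 = min2(6, 0) = 0
  n6 = max2(6, 0) = 6
  n7 = max2(6, -4) = 6

Second demand — change propagation:
  n1: re-runs because x5 6->-7; new result 7.
  n4: re-runs because n1 -6->7; x5 6->-7; new result 0 (unchanged).
  n5: re-runs because x5 6->-7; new result -7.
  n6: re-runs because x5 6->-7; n5 0->-7; new result -7.
  n7: re-runs because n6 6->-7; new result -4.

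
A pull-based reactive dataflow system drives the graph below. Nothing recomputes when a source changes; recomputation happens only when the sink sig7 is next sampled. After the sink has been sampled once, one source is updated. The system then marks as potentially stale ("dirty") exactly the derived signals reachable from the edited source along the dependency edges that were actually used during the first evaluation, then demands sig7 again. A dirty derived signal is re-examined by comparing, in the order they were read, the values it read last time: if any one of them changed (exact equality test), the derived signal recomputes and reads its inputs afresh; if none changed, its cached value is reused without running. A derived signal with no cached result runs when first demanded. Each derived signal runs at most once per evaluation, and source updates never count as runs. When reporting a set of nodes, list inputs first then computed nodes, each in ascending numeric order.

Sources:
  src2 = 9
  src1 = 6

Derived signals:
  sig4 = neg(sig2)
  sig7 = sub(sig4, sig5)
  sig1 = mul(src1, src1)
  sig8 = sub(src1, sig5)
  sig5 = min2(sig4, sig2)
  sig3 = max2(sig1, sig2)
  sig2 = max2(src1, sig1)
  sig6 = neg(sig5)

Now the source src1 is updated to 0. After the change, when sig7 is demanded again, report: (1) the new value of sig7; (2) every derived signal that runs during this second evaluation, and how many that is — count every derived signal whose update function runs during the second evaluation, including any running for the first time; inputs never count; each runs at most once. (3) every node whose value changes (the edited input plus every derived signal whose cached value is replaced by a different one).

New value of sig7: 0.
Derived signals that run: sig1, sig2, sig4, sig5, sig7 — 5 in total.
Values that change: src1, sig1, sig2, sig4, sig5.

First evaluation (everything demanded from the output):
  sig1 = mul(6, 6) = 36
  sig2 = max2(6, 36) = 36
  sig4 = neg(36) = -36
  sig5 = min2(-36, 36) = -36
  sig7 = sub(-36, -36) = 0

Propagation after the edit:
  sig1: runs — src1 6->0; src1 6->0; result 0.
  sig2: runs — src1 6->0; sig1 36->0; result 0.
  sig4: runs — sig2 36->0; result 0.
  sig5: runs — sig4 -36->0; sig2 36->0; result 0.
  sig7: runs — sig4 -36->0; sig5 -36->0; result 0 (same value as before).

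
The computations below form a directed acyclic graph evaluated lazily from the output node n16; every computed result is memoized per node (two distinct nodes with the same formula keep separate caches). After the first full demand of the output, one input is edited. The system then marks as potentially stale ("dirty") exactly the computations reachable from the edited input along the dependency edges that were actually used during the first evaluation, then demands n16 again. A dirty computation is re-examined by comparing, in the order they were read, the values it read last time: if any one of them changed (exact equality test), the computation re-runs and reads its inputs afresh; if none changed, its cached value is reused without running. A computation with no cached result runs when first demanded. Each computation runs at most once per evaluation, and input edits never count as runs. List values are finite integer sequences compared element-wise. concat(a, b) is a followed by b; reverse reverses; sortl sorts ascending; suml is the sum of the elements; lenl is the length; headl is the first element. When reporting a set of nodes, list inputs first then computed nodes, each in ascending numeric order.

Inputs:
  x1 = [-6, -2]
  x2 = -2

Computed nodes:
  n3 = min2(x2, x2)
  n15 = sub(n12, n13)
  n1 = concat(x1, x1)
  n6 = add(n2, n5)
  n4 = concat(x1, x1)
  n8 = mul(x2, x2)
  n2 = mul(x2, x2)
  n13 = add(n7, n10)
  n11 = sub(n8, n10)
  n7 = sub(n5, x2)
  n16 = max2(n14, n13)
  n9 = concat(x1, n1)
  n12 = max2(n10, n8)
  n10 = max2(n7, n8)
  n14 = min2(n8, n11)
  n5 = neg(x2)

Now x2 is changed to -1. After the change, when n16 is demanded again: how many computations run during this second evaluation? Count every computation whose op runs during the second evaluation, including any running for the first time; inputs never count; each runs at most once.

8 computations run: n5, n7, n8, n10, n11, n13, n14, n16.

First demand of the output computes:
  n5 = neg(-2) = 2
  n7 = sub(2, -2) = 4
  n8 = mul(-2, -2) = 4
  n10 = max2(4, 4) = 4
  n11 = sub(4, 4) = 0
  n13 = add(4, 4) = 8
  n14 = min2(4, 0) = 0
  n16 = max2(0, 8) = 8

After the edit, cleaning proceeds:
  n5: a read changed (x2 -2->-1) — executes, giving 1.
  n7: a read changed (n5 2->1; x2 -2->-1) — executes, giving 2.
  n8: a read changed (x2 -2->-1; x2 -2->-1) — executes, giving 1.
  n10: a read changed (n7 4->2; n8 4->1) — executes, giving 2.
  n11: a read changed (n8 4->1; n10 4->2) — executes, giving -1.
  n13: a read changed (n7 4->2; n10 4->2) — executes, giving 4.
  n14: a read changed (n8 4->1; n11 0->-1) — executes, giving -1.
  n16: a read changed (n14 0->-1; n13 8->4) — executes, giving 4.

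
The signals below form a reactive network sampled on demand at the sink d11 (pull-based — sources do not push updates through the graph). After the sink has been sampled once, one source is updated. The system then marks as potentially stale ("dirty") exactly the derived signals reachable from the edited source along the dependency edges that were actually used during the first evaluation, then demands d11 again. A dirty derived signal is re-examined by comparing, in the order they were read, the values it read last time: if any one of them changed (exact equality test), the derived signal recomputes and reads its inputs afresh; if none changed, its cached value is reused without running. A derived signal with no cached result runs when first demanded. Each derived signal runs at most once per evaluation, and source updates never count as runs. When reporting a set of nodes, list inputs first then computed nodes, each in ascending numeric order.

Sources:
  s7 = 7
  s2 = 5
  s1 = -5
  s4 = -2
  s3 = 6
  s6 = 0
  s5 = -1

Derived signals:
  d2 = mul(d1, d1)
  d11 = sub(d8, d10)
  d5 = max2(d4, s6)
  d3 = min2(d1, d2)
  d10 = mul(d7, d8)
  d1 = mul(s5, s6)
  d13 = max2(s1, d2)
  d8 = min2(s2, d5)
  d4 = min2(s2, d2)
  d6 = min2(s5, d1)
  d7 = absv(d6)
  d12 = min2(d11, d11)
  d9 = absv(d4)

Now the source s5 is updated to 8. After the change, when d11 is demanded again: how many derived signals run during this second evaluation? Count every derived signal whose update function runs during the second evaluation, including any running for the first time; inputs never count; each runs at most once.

Run set: d1, d6, d7, d10 (4 run).
The important point: at d2 every value read last time is unchanged, so the dirty flag clears without a run.

Initial pass — values computed on the first demand:
  d1 = mul(-1, 0) = 0
  d2 = mul(0, 0) = 0
  d4 = min2(5, 0) = 0
  d5 = max2(0, 0) = 0
  d6 = min2(-1, 0) = -1
  d7 = absv(-1) = 1
  d8 = min2(5, 0) = 0
  d10 = mul(1, 0) = 0
  d11 = sub(0, 0) = 0

Second demand — change propagation:
  d1: re-runs because s5 -1->8; new result 0 (unchanged).
  d2: re-examined; everything it read last time is the same (d1 unchanged, d1 unchanged) — cache 0 kept, no run.
  d4: re-examined; everything it read last time is the same (s2 unchanged, d2 unchanged) — cache 0 kept, no run.
  d5: re-examined; everything it read last time is the same (d4 unchanged, s6 unchanged) — cache 0 kept, no run.
  d6: re-runs because s5 -1->8; new result 0.
  d7: re-runs because d6 -1->0; new result 0.
  d8: re-examined; everything it read last time is the same (s2 unchanged, d5 unchanged) — cache 0 kept, no run.
  d10: re-runs because d7 1->0; new result 0 (unchanged).
  d11: re-examined; everything it read last time is the same (d8 unchanged, d10 unchanged) — cache 0 kept, no run.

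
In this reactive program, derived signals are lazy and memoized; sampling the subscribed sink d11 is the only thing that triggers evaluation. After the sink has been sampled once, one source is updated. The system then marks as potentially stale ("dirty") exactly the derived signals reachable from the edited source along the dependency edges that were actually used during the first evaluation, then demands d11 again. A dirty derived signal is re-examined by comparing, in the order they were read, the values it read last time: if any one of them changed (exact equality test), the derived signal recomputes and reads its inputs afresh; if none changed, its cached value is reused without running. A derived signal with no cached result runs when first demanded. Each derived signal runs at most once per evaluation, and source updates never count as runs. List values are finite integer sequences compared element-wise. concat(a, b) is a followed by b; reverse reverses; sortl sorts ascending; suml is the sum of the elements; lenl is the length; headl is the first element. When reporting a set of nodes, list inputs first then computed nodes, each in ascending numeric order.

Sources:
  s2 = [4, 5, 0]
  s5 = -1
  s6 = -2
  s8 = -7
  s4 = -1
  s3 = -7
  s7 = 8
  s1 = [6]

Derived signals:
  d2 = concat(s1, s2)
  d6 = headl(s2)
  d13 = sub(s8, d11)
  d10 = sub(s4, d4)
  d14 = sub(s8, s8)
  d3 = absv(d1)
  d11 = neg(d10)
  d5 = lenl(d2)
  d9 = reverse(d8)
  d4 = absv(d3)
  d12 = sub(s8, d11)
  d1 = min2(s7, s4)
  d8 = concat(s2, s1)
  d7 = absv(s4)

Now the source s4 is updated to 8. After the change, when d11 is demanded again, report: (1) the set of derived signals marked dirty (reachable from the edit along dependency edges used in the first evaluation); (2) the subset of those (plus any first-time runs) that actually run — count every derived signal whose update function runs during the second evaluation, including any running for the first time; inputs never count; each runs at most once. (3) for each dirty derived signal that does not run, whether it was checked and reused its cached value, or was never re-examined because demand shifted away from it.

First demand of the output computes:
  d1 = min2(8, -1) = -1
  d3 = absv(-1) = 1
  d4 = absv(1) = 1
  d10 = sub(-1, 1) = -2
  d11 = neg(-2) = 2

After the edit, cleaning proceeds:
  d1: a read changed (s4 -1->8) — executes, giving 8.
  d3: a read changed (d1 -1->8) — executes, giving 8.
  d4: a read changed (d3 1->8) — executes, giving 8.
  d10: a read changed (s4 -1->8; d4 1->8) — executes, giving 0.
  d11: a read changed (d10 -2->0) — executes, giving 0.

The edit dirties: d1, d3, d4, d10, d11.
5 derived signals run: d1, d3, d4, d10, d11.
No dirty derived signal escaped a run.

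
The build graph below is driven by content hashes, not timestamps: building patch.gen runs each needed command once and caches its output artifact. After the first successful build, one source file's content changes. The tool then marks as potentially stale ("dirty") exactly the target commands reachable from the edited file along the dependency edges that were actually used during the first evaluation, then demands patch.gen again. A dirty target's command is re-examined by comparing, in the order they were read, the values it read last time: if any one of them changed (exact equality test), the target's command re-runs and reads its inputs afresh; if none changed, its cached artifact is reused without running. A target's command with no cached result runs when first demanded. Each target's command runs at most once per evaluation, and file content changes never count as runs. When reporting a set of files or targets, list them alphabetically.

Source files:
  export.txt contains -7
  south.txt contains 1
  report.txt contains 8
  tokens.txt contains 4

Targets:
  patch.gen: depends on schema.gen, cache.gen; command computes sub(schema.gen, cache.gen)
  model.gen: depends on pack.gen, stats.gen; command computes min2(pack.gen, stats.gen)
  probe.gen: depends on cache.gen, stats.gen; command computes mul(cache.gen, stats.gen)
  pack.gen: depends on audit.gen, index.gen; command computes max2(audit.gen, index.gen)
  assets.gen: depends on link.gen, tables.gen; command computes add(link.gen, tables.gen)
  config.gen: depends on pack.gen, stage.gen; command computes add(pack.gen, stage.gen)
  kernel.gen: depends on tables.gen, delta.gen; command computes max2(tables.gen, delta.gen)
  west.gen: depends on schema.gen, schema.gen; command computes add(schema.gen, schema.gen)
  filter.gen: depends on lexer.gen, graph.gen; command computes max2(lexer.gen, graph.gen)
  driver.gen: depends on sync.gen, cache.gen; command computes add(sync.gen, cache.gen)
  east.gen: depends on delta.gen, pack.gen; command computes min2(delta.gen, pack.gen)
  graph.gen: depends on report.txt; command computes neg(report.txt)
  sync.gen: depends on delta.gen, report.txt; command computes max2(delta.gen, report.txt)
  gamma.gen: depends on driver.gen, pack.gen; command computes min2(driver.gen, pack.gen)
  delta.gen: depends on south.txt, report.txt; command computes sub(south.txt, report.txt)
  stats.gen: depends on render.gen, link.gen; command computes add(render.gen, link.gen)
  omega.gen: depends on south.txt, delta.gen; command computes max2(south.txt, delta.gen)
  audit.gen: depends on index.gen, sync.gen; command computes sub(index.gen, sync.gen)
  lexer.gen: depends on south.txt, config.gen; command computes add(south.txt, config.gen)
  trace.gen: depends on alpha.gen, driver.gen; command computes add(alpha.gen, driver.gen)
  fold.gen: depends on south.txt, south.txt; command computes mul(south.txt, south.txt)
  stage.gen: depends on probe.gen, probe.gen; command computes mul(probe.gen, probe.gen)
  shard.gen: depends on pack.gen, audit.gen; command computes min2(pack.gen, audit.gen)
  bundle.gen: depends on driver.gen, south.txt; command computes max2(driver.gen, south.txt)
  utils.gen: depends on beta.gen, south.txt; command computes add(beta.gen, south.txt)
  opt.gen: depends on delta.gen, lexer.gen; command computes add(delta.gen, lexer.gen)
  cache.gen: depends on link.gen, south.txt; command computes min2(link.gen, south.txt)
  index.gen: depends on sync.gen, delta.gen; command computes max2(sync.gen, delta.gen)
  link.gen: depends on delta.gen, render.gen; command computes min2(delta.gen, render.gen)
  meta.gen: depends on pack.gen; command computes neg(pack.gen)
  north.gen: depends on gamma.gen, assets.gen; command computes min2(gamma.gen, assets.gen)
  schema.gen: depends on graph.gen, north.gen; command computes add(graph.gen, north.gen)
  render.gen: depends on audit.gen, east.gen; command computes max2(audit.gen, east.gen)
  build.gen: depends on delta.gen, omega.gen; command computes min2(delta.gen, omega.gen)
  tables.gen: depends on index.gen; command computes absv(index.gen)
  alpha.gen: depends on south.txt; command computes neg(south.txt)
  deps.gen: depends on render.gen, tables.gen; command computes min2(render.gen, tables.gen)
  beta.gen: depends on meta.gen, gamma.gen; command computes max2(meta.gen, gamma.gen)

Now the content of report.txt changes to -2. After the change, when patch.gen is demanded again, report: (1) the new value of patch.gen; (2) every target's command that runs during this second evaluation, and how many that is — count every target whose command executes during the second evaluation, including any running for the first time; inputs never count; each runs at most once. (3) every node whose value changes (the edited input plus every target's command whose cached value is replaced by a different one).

patch.gen now evaluates to 4.
Run set: assets.gen, audit.gen, cache.gen, delta.gen, driver.gen, east.gen, gamma.gen, graph.gen, index.gen, link.gen, north.gen, pack.gen, patch.gen, render.gen, schema.gen, sync.gen, tables.gen (17 run).
Changed values: assets.gen, cache.gen, delta.gen, driver.gen, east.gen, gamma.gen, graph.gen, index.gen, link.gen, north.gen, pack.gen, patch.gen, render.gen, report.txt, schema.gen, sync.gen, tables.gen.

Initial pass — values computed on the first demand:
  delta.gen = sub(1, 8) = -7
  graph.gen = neg(8) = -8
  sync.gen = max2(-7, 8) = 8
  index.gen = max2(8, -7) = 8
  audit.gen = sub(8, 8) = 0
  pack.gen = max2(0, 8) = 8
  east.gen = min2(-7, 8) = -7
  render.gen = max2(0, -7) = 0
  link.gen = min2(-7, 0) = -7
  cache.gen = min2(-7, 1) = -7
  driver.gen = add(8, -7) = 1
  gamma.gen = min2(1, 8) = 1
  tables.gen = absv(8) = 8
  assets.gen = add(-7, 8) = 1
  north.gen = min2(1, 1) = 1
  schema.gen = add(-8, 1) = -7
  patch.gen = sub(-7, -7) = 0

Second demand — change propagation:
  delta.gen: re-runs because report.txt 8->-2; new result 3.
  graph.gen: re-runs because report.txt 8->-2; new result 2.
  sync.gen: re-runs because delta.gen -7->3; report.txt 8->-2; new result 3.
  index.gen: re-runs because sync.gen 8->3; delta.gen -7->3; new result 3.
  audit.gen: re-runs because index.gen 8->3; sync.gen 8->3; new result 0 (unchanged).
  pack.gen: re-runs because index.gen 8->3; new result 3.
  east.gen: re-runs because delta.gen -7->3; pack.gen 8->3; new result 3.
  render.gen: re-runs because east.gen -7->3; new result 3.
  link.gen: re-runs because delta.gen -7->3; render.gen 0->3; new result 3.
  cache.gen: re-runs because link.gen -7->3; new result 1.
  driver.gen: re-runs because sync.gen 8->3; cache.gen -7->1; new result 4.
  gamma.gen: re-runs because driver.gen 1->4; pack.gen 8->3; new result 3.
  tables.gen: re-runs because index.gen 8->3; new result 3.
  assets.gen: re-runs because link.gen -7->3; tables.gen 8->3; new result 6.
  north.gen: re-runs because gamma.gen 1->3; assets.gen 1->6; new result 3.
  schema.gen: re-runs because graph.gen -8->2; north.gen 1->3; new result 5.
  patch.gen: re-runs because schema.gen -7->5; cache.gen -7->1; new result 4.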